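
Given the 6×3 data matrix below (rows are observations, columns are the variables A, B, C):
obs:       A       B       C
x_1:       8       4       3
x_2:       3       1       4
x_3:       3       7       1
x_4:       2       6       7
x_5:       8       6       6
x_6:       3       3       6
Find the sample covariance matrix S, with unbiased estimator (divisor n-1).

Step 1 — column means:
  mean(A) = (8 + 3 + 3 + 2 + 8 + 3) / 6 = 27/6 = 4.5
  mean(B) = (4 + 1 + 7 + 6 + 6 + 3) / 6 = 27/6 = 4.5
  mean(C) = (3 + 4 + 1 + 7 + 6 + 6) / 6 = 27/6 = 4.5

Step 2 — sample covariance S[i,j] = (1/(n-1)) · Σ_k (x_{k,i} - mean_i) · (x_{k,j} - mean_j), with n-1 = 5.
  S[A,A] = ((3.5)·(3.5) + (-1.5)·(-1.5) + (-1.5)·(-1.5) + (-2.5)·(-2.5) + (3.5)·(3.5) + (-1.5)·(-1.5)) / 5 = 37.5/5 = 7.5
  S[A,B] = ((3.5)·(-0.5) + (-1.5)·(-3.5) + (-1.5)·(2.5) + (-2.5)·(1.5) + (3.5)·(1.5) + (-1.5)·(-1.5)) / 5 = 3.5/5 = 0.7
  S[A,C] = ((3.5)·(-1.5) + (-1.5)·(-0.5) + (-1.5)·(-3.5) + (-2.5)·(2.5) + (3.5)·(1.5) + (-1.5)·(1.5)) / 5 = -2.5/5 = -0.5
  S[B,B] = ((-0.5)·(-0.5) + (-3.5)·(-3.5) + (2.5)·(2.5) + (1.5)·(1.5) + (1.5)·(1.5) + (-1.5)·(-1.5)) / 5 = 25.5/5 = 5.1
  S[B,C] = ((-0.5)·(-1.5) + (-3.5)·(-0.5) + (2.5)·(-3.5) + (1.5)·(2.5) + (1.5)·(1.5) + (-1.5)·(1.5)) / 5 = -2.5/5 = -0.5
  S[C,C] = ((-1.5)·(-1.5) + (-0.5)·(-0.5) + (-3.5)·(-3.5) + (2.5)·(2.5) + (1.5)·(1.5) + (1.5)·(1.5)) / 5 = 25.5/5 = 5.1

S is symmetric (S[j,i] = S[i,j]). Assembling:

S = [[7.5, 0.7, -0.5],
 [0.7, 5.1, -0.5],
 [-0.5, -0.5, 5.1]]


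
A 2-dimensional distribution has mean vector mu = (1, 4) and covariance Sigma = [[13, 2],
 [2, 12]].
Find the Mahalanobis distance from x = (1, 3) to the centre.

Step 1 — centre the observation: (x - mu) = (0, -1).

Step 2 — invert Sigma. det(Sigma) = 13·12 - (2)² = 152.
  Sigma^{-1} = (1/det) · [[d, -b], [-b, a]] = [[0.0789, -0.0132],
 [-0.0132, 0.0855]].

Step 3 — form the quadratic (x - mu)^T · Sigma^{-1} · (x - mu):
  Sigma^{-1} · (x - mu) = (0.0132, -0.0855).
  (x - mu)^T · [Sigma^{-1} · (x - mu)] = (0)·(0.0132) + (-1)·(-0.0855) = 0.0855.

Step 4 — take square root: d = √(0.0855) ≈ 0.2924.

d(x, mu) = √(0.0855) ≈ 0.2924


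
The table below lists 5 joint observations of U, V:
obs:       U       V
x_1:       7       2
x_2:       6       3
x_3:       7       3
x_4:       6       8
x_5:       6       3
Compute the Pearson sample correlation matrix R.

Step 1 — column means:
  mean(U) = (7 + 6 + 7 + 6 + 6) / 5 = 32/5 = 6.4
  mean(V) = (2 + 3 + 3 + 8 + 3) / 5 = 19/5 = 3.8

Step 2 — sample variances and covariances s[i,j] = (1/(n-1)) · Σ_k (x_{k,i} - mean_i) · (x_{k,j} - mean_j), with n-1 = 4:
  s[U,U] = ((0.6)·(0.6) + (-0.4)·(-0.4) + (0.6)·(0.6) + (-0.4)·(-0.4) + (-0.4)·(-0.4)) / 4 = 1.2/4 = 0.3
  s[U,V] = ((0.6)·(-1.8) + (-0.4)·(-0.8) + (0.6)·(-0.8) + (-0.4)·(4.2) + (-0.4)·(-0.8)) / 4 = -2.6/4 = -0.65
  s[V,V] = ((-1.8)·(-1.8) + (-0.8)·(-0.8) + (-0.8)·(-0.8) + (4.2)·(4.2) + (-0.8)·(-0.8)) / 4 = 22.8/4 = 5.7
  Sample standard deviations s_i = √(s[i,i]):
  s(U) = √(0.3) = 0.5477
  s(V) = √(5.7) = 2.3875

Step 3 — r_{ij} = s_{ij} / (s_i · s_j):
  r[U,U] = 1 (diagonal).
  r[U,V] = -0.65 / (0.5477 · 2.3875) = -0.65 / 1.3077 = -0.4971
  r[V,V] = 1 (diagonal).

R is symmetric with unit diagonal. Assembling:

R = [[1, -0.4971],
 [-0.4971, 1]]


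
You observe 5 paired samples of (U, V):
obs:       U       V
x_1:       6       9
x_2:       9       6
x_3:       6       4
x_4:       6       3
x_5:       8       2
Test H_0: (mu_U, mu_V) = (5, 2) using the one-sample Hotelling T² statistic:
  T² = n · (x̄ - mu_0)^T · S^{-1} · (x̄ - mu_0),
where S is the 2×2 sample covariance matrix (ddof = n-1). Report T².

Step 1 — sample mean vector:
  mean(U) = (6 + 9 + 6 + 6 + 8) / 5 = 35/5 = 7
  mean(V) = (9 + 6 + 4 + 3 + 2) / 5 = 24/5 = 4.8
  x̄ = (7, 4.8),  deviation x̄ - mu_0 = (7, 4.8) - (5, 2) = (2, 2.8).

Step 2 — sample covariance matrix, S[i,j] = (1/(n-1)) · Σ_k (x_{k,i} - mean_i) · (x_{k,j} - mean_j), divisor n-1 = 4:
  S[U,U] = ((-1)·(-1) + (2)·(2) + (-1)·(-1) + (-1)·(-1) + (1)·(1)) / 4 = 8/4 = 2
  S[U,V] = ((-1)·(4.2) + (2)·(1.2) + (-1)·(-0.8) + (-1)·(-1.8) + (1)·(-2.8)) / 4 = -2/4 = -0.5
  S[V,V] = ((4.2)·(4.2) + (1.2)·(1.2) + (-0.8)·(-0.8) + (-1.8)·(-1.8) + (-2.8)·(-2.8)) / 4 = 30.8/4 = 7.7
  S = [[2, -0.5],
 [-0.5, 7.7]].

Step 3 — invert S. det(S) = 2·7.7 - (-0.5)² = 15.15.
  S^{-1} = (1/det) · [[d, -b], [-b, a]] = [[0.5083, 0.033],
 [0.033, 0.132]].

Step 4 — quadratic form (x̄ - mu_0)^T · S^{-1} · (x̄ - mu_0):
  S^{-1} · (x̄ - mu_0) = (1.1089, 0.4356),
  (x̄ - mu_0)^T · [...] = (2)·(1.1089) + (2.8)·(0.4356) = 3.4376.

Step 5 — scale by n: T² = 5 · 3.4376 = 17.1881.

T² ≈ 17.1881


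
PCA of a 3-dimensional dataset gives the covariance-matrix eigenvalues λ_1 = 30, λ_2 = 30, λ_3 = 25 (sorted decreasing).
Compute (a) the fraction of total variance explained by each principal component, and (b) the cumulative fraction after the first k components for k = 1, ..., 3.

Step 1 — total variance = trace(Sigma) = Σ λ_i = 30 + 30 + 25 = 85.

Step 2 — fraction explained by component i = λ_i / Σ λ:
  PC1: 30/85 = 0.3529
  PC2: 30/85 = 0.3529
  PC3: 25/85 = 0.2941

Step 3 — cumulative fraction after k components = (λ_1 + ... + λ_k) / Σ λ:
  k = 1: 30/85 = 0.3529
  k = 2: (30 + 30)/85 = 60/85 = 0.7059
  k = 3: (30 + 30 + 25)/85 = 85/85 = 1

Summary (fraction, with percent):

explained: PC1 0.3529 (35.29%), PC2 0.3529 (35.29%), PC3 0.2941 (29.41%);  cumulative: 0.3529, 0.7059, 1


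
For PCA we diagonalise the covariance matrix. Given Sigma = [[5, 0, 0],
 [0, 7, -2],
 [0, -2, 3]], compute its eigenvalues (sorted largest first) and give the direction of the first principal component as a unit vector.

Step 1 — characteristic polynomial p(λ) = det(λI - Sigma) = λ³ - tr·λ² + c_1·λ - det, where tr = trace, c_1 = sum of the principal 2×2 minors, det = det(Sigma):
  tr = 5 + 7 + 3 = 15,
  c_1 = (5·7 - (0)²) + (5·3 - (0)²) + (7·3 - (-2)²) = 35 + 15 + 17 = 67,
  det = 5·(7·3 - (-2)²) - (0)·((0)·3 - (-2)·(0)) + (0)·((0)·(-2) - 7·(0)) = 5·(17) - (0)·(0) + (0)·(0) = 85.
  So p(λ) = λ³ - 15λ² + 67λ - 85.
Step 2 — look for an integer root (rational root theorem: any rational root is an integer divisor of 85). Testing λ = 5:
  p(5) = 125 - 375 + 335 - 85 = 0  ✓
  Dividing out (λ - 5): p(λ) = (λ - 5)(λ² - 10λ + 17).
Step 3 — remaining eigenvalues from the quadratic λ² - 10λ + 17 = 0:
  Δ = 10² - 4·17 = 100 - 68 = 32,  λ = (10 ± √32)/2 = (10 ± 5.6569)/2 ≈ 7.8284 or 2.1716.
  Sorted: λ_1 = 7.8284,  λ_2 = 5,  λ_3 = 2.1716  (check: sum = 15 = tr ✓).

Step 4 — unit eigenvector for λ_1 ≈ 7.8284: v spans the null space of (Sigma - λ_1 I), whose rows are
  r_1 = (-2.8284, 0, 0),  r_2 = (0, -0.8284, -2),  r_3 = (0, -2, -4.8284).
  v is orthogonal to every row, so take v ∝ r_1 × r_2 = ((0)·(-2) - (0)·(-0.8284), (0)·(0) - (-2.8284)·(-2), (-2.8284)·(-0.8284) - (0)·(0)) ≈ (0, -5.6569, 2.3431).
  Rescale (multiply by -1 so the first nonzero entry is positive): u = (0, 5.6569, -2.3431).
  ||u|| = √((0)² + (5.6569)² + (-2.3431)²) = √(37.4903) ≈ 6.1229,  v_1 = u/||u|| ≈ (0, 0.9239, -0.3827) (||v_1|| = 1).

λ_1 = 7.8284,  λ_2 = 5,  λ_3 = 2.1716;  v_1 ≈ (0, 0.9239, -0.3827)


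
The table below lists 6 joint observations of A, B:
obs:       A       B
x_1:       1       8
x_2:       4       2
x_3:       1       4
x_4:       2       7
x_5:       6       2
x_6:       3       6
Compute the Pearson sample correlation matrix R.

Step 1 — column means:
  mean(A) = (1 + 4 + 1 + 2 + 6 + 3) / 6 = 17/6 = 2.8333
  mean(B) = (8 + 2 + 4 + 7 + 2 + 6) / 6 = 29/6 = 4.8333

Step 2 — sample variances and covariances s[i,j] = (1/(n-1)) · Σ_k (x_{k,i} - mean_i) · (x_{k,j} - mean_j), with n-1 = 5:
  s[A,A] = ((-1.8333)·(-1.8333) + (1.1667)·(1.1667) + (-1.8333)·(-1.8333) + (-0.8333)·(-0.8333) + (3.1667)·(3.1667) + (0.1667)·(0.1667)) / 5 = 18.8333/5 = 3.7667
  s[A,B] = ((-1.8333)·(3.1667) + (1.1667)·(-2.8333) + (-1.8333)·(-0.8333) + (-0.8333)·(2.1667) + (3.1667)·(-2.8333) + (0.1667)·(1.1667)) / 5 = -18.1667/5 = -3.6333
  s[B,B] = ((3.1667)·(3.1667) + (-2.8333)·(-2.8333) + (-0.8333)·(-0.8333) + (2.1667)·(2.1667) + (-2.8333)·(-2.8333) + (1.1667)·(1.1667)) / 5 = 32.8333/5 = 6.5667
  Sample standard deviations s_i = √(s[i,i]):
  s(A) = √(3.7667) = 1.9408
  s(B) = √(6.5667) = 2.5626

Step 3 — r_{ij} = s_{ij} / (s_i · s_j):
  r[A,A] = 1 (diagonal).
  r[A,B] = -3.6333 / (1.9408 · 2.5626) = -3.6333 / 4.9734 = -0.7306
  r[B,B] = 1 (diagonal).

R is symmetric with unit diagonal. Assembling:

R = [[1, -0.7306],
 [-0.7306, 1]]


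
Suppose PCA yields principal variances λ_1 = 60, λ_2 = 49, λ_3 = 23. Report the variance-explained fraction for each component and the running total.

Step 1 — total variance = trace(Sigma) = Σ λ_i = 60 + 49 + 23 = 132.

Step 2 — fraction explained by component i = λ_i / Σ λ:
  PC1: 60/132 = 0.4545
  PC2: 49/132 = 0.3712
  PC3: 23/132 = 0.1742

Step 3 — cumulative fraction after k components = (λ_1 + ... + λ_k) / Σ λ:
  k = 1: 60/132 = 0.4545
  k = 2: (60 + 49)/132 = 109/132 = 0.8258
  k = 3: (60 + 49 + 23)/132 = 132/132 = 1

Summary (fraction, with percent):

explained: PC1 0.4545 (45.45%), PC2 0.3712 (37.12%), PC3 0.1742 (17.42%);  cumulative: 0.4545, 0.8258, 1


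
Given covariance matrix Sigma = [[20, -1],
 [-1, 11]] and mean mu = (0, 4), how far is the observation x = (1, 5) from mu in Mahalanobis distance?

Step 1 — centre the observation: (x - mu) = (1, 1).

Step 2 — invert Sigma. det(Sigma) = 20·11 - (-1)² = 219.
  Sigma^{-1} = (1/det) · [[d, -b], [-b, a]] = [[0.0502, 0.0046],
 [0.0046, 0.0913]].

Step 3 — form the quadratic (x - mu)^T · Sigma^{-1} · (x - mu):
  Sigma^{-1} · (x - mu) = (0.0548, 0.0959).
  (x - mu)^T · [Sigma^{-1} · (x - mu)] = (1)·(0.0548) + (1)·(0.0959) = 0.1507.

Step 4 — take square root: d = √(0.1507) ≈ 0.3882.

d(x, mu) = √(0.1507) ≈ 0.3882


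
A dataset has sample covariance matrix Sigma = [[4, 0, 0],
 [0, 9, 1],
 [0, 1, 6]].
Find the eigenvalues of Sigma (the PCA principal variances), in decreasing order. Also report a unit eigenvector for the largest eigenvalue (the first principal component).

Step 1 — characteristic polynomial p(λ) = det(λI - Sigma) = λ³ - tr·λ² + c_1·λ - det, where tr = trace, c_1 = sum of the principal 2×2 minors, det = det(Sigma):
  tr = 4 + 9 + 6 = 19,
  c_1 = (4·9 - (0)²) + (4·6 - (0)²) + (9·6 - (1)²) = 36 + 24 + 53 = 113,
  det = 4·(9·6 - (1)²) - (0)·((0)·6 - (1)·(0)) + (0)·((0)·(1) - 9·(0)) = 4·(53) - (0)·(0) + (0)·(0) = 212.
  So p(λ) = λ³ - 19λ² + 113λ - 212.
Step 2 — look for an integer root (rational root theorem: any rational root is an integer divisor of 212). Testing λ = 4:
  p(4) = 64 - 304 + 452 - 212 = 0  ✓
  Dividing out (λ - 4): p(λ) = (λ - 4)(λ² - 15λ + 53).
Step 3 — remaining eigenvalues from the quadratic λ² - 15λ + 53 = 0:
  Δ = 15² - 4·53 = 225 - 212 = 13,  λ = (15 ± √13)/2 = (15 ± 3.6056)/2 ≈ 9.3028 or 5.6972.
  Sorted: λ_1 = 9.3028,  λ_2 = 5.6972,  λ_3 = 4  (check: sum = 19 = tr ✓).

Step 4 — unit eigenvector for λ_1 ≈ 9.3028: v spans the null space of (Sigma - λ_1 I), whose rows are
  r_1 = (-5.3028, 0, 0),  r_2 = (0, -0.3028, 1),  r_3 = (0, 1, -3.3028).
  v is orthogonal to every row, so take v ∝ r_1 × r_2 = ((0)·(1) - (0)·(-0.3028), (0)·(0) - (-5.3028)·(1), (-5.3028)·(-0.3028) - (0)·(0)) ≈ (0, 5.3028, 1.6056).
  Let u = (0, 5.3028, 1.6056).
  ||u|| = √((0)² + (5.3028)² + (1.6056)²) = √(30.6972) ≈ 5.5405,  v_1 = u/||u|| ≈ (0, 0.9571, 0.2898) (||v_1|| = 1).

λ_1 = 9.3028,  λ_2 = 5.6972,  λ_3 = 4;  v_1 ≈ (0, 0.9571, 0.2898)


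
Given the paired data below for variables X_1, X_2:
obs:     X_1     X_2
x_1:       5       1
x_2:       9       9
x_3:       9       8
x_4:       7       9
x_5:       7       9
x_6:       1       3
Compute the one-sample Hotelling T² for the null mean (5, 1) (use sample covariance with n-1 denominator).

Step 1 — sample mean vector:
  mean(X_1) = (5 + 9 + 9 + 7 + 7 + 1) / 6 = 38/6 = 6.3333
  mean(X_2) = (1 + 9 + 8 + 9 + 9 + 3) / 6 = 39/6 = 6.5
  x̄ = (6.3333, 6.5),  deviation x̄ - mu_0 = (6.3333, 6.5) - (5, 1) = (1.3333, 5.5).

Step 2 — sample covariance matrix, S[i,j] = (1/(n-1)) · Σ_k (x_{k,i} - mean_i) · (x_{k,j} - mean_j), divisor n-1 = 5:
  S[X_1,X_1] = ((-1.3333)·(-1.3333) + (2.6667)·(2.6667) + (2.6667)·(2.6667) + (0.6667)·(0.6667) + (0.6667)·(0.6667) + (-5.3333)·(-5.3333)) / 5 = 45.3333/5 = 9.0667
  S[X_1,X_2] = ((-1.3333)·(-5.5) + (2.6667)·(2.5) + (2.6667)·(1.5) + (0.6667)·(2.5) + (0.6667)·(2.5) + (-5.3333)·(-3.5)) / 5 = 40/5 = 8
  S[X_2,X_2] = ((-5.5)·(-5.5) + (2.5)·(2.5) + (1.5)·(1.5) + (2.5)·(2.5) + (2.5)·(2.5) + (-3.5)·(-3.5)) / 5 = 63.5/5 = 12.7
  S = [[9.0667, 8],
 [8, 12.7]].

Step 3 — invert S. det(S) = 9.0667·12.7 - (8)² = 51.1467.
  S^{-1} = (1/det) · [[d, -b], [-b, a]] = [[0.2483, -0.1564],
 [-0.1564, 0.1773]].

Step 4 — quadratic form (x̄ - mu_0)^T · S^{-1} · (x̄ - mu_0):
  S^{-1} · (x̄ - mu_0) = (-0.5292, 0.7664),
  (x̄ - mu_0)^T · [...] = (1.3333)·(-0.5292) + (5.5)·(0.7664) = 3.5097.

Step 5 — scale by n: T² = 6 · 3.5097 = 21.0584.

T² ≈ 21.0584


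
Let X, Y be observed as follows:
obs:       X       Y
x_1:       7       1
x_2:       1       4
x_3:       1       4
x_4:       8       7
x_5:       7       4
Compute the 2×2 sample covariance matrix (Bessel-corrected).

Step 1 — column means:
  mean(X) = (7 + 1 + 1 + 8 + 7) / 5 = 24/5 = 4.8
  mean(Y) = (1 + 4 + 4 + 7 + 4) / 5 = 20/5 = 4

Step 2 — sample covariance S[i,j] = (1/(n-1)) · Σ_k (x_{k,i} - mean_i) · (x_{k,j} - mean_j), with n-1 = 4.
  S[X,X] = ((2.2)·(2.2) + (-3.8)·(-3.8) + (-3.8)·(-3.8) + (3.2)·(3.2) + (2.2)·(2.2)) / 4 = 48.8/4 = 12.2
  S[X,Y] = ((2.2)·(-3) + (-3.8)·(0) + (-3.8)·(0) + (3.2)·(3) + (2.2)·(0)) / 4 = 3/4 = 0.75
  S[Y,Y] = ((-3)·(-3) + (0)·(0) + (0)·(0) + (3)·(3) + (0)·(0)) / 4 = 18/4 = 4.5

S is symmetric (S[j,i] = S[i,j]). Assembling:

S = [[12.2, 0.75],
 [0.75, 4.5]]


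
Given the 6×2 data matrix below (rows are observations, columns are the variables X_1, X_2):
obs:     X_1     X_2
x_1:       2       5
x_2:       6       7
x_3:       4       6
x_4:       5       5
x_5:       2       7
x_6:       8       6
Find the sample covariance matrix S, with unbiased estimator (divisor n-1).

Step 1 — column means:
  mean(X_1) = (2 + 6 + 4 + 5 + 2 + 8) / 6 = 27/6 = 4.5
  mean(X_2) = (5 + 7 + 6 + 5 + 7 + 6) / 6 = 36/6 = 6

Step 2 — sample covariance S[i,j] = (1/(n-1)) · Σ_k (x_{k,i} - mean_i) · (x_{k,j} - mean_j), with n-1 = 5.
  S[X_1,X_1] = ((-2.5)·(-2.5) + (1.5)·(1.5) + (-0.5)·(-0.5) + (0.5)·(0.5) + (-2.5)·(-2.5) + (3.5)·(3.5)) / 5 = 27.5/5 = 5.5
  S[X_1,X_2] = ((-2.5)·(-1) + (1.5)·(1) + (-0.5)·(0) + (0.5)·(-1) + (-2.5)·(1) + (3.5)·(0)) / 5 = 1/5 = 0.2
  S[X_2,X_2] = ((-1)·(-1) + (1)·(1) + (0)·(0) + (-1)·(-1) + (1)·(1) + (0)·(0)) / 5 = 4/5 = 0.8

S is symmetric (S[j,i] = S[i,j]). Assembling:

S = [[5.5, 0.2],
 [0.2, 0.8]]


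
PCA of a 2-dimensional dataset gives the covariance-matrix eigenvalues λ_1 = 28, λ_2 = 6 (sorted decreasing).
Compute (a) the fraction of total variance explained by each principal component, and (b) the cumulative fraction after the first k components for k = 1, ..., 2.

Step 1 — total variance = trace(Sigma) = Σ λ_i = 28 + 6 = 34.

Step 2 — fraction explained by component i = λ_i / Σ λ:
  PC1: 28/34 = 0.8235
  PC2: 6/34 = 0.1765

Step 3 — cumulative fraction after k components = (λ_1 + ... + λ_k) / Σ λ:
  k = 1: 28/34 = 0.8235
  k = 2: (28 + 6)/34 = 34/34 = 1

Summary (fraction, with percent):

explained: PC1 0.8235 (82.35%), PC2 0.1765 (17.65%);  cumulative: 0.8235, 1


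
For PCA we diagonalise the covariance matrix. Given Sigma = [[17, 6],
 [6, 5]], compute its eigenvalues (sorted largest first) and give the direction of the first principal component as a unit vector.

Step 1 — characteristic polynomial of 2×2 Sigma:
  det(Sigma - λI) = λ² - trace · λ + det = 0.
  trace = 17 + 5 = 22, det = 17·5 - (6)² = 49.
Step 2 — discriminant:
  Δ = trace² - 4·det = 484 - 196 = 288.
Step 3 — eigenvalues:
  λ = (trace ± √Δ)/2 = (22 ± 16.9706)/2,
  λ_1 = 19.4853,  λ_2 = 2.5147.

Step 4 — unit eigenvector for λ_1: solve (Sigma - λ_1 I)v = 0. First row:
  (17 - 19.4853)·v_x + (6)·v_y = 0, i.e. (-2.4853)·v_x + (6)·v_y = 0,
  so v ∝ (b, λ_1 - a) = (6, 2.4853) = u.
  ||u|| = √((6)² + (2.4853)²) = √(42.1766) ≈ 6.4944,
  v_1 = u/||u|| ≈ (0.9239, 0.3827) (||v_1|| = 1).

λ_1 = 19.4853,  λ_2 = 2.5147;  v_1 ≈ (0.9239, 0.3827)


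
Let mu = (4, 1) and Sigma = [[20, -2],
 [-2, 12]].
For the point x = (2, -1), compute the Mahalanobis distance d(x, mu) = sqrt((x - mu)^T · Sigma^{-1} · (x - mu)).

Step 1 — centre the observation: (x - mu) = (-2, -2).

Step 2 — invert Sigma. det(Sigma) = 20·12 - (-2)² = 236.
  Sigma^{-1} = (1/det) · [[d, -b], [-b, a]] = [[0.0508, 0.0085],
 [0.0085, 0.0847]].

Step 3 — form the quadratic (x - mu)^T · Sigma^{-1} · (x - mu):
  Sigma^{-1} · (x - mu) = (-0.1186, -0.1864).
  (x - mu)^T · [Sigma^{-1} · (x - mu)] = (-2)·(-0.1186) + (-2)·(-0.1864) = 0.6102.

Step 4 — take square root: d = √(0.6102) ≈ 0.7811.

d(x, mu) = √(0.6102) ≈ 0.7811


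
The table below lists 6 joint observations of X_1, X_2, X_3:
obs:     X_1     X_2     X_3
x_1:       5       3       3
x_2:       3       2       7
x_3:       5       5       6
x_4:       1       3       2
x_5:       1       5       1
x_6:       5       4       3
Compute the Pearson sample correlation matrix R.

Step 1 — column means:
  mean(X_1) = (5 + 3 + 5 + 1 + 1 + 5) / 6 = 20/6 = 3.3333
  mean(X_2) = (3 + 2 + 5 + 3 + 5 + 4) / 6 = 22/6 = 3.6667
  mean(X_3) = (3 + 7 + 6 + 2 + 1 + 3) / 6 = 22/6 = 3.6667

Step 2 — sample variances and covariances s[i,j] = (1/(n-1)) · Σ_k (x_{k,i} - mean_i) · (x_{k,j} - mean_j), with n-1 = 5:
  s[X_1,X_1] = ((1.6667)·(1.6667) + (-0.3333)·(-0.3333) + (1.6667)·(1.6667) + (-2.3333)·(-2.3333) + (-2.3333)·(-2.3333) + (1.6667)·(1.6667)) / 5 = 19.3333/5 = 3.8667
  s[X_1,X_2] = ((1.6667)·(-0.6667) + (-0.3333)·(-1.6667) + (1.6667)·(1.3333) + (-2.3333)·(-0.6667) + (-2.3333)·(1.3333) + (1.6667)·(0.3333)) / 5 = 0.6667/5 = 0.1333
  s[X_1,X_3] = ((1.6667)·(-0.6667) + (-0.3333)·(3.3333) + (1.6667)·(2.3333) + (-2.3333)·(-1.6667) + (-2.3333)·(-2.6667) + (1.6667)·(-0.6667)) / 5 = 10.6667/5 = 2.1333
  s[X_2,X_2] = ((-0.6667)·(-0.6667) + (-1.6667)·(-1.6667) + (1.3333)·(1.3333) + (-0.6667)·(-0.6667) + (1.3333)·(1.3333) + (0.3333)·(0.3333)) / 5 = 7.3333/5 = 1.4667
  s[X_2,X_3] = ((-0.6667)·(-0.6667) + (-1.6667)·(3.3333) + (1.3333)·(2.3333) + (-0.6667)·(-1.6667) + (1.3333)·(-2.6667) + (0.3333)·(-0.6667)) / 5 = -4.6667/5 = -0.9333
  s[X_3,X_3] = ((-0.6667)·(-0.6667) + (3.3333)·(3.3333) + (2.3333)·(2.3333) + (-1.6667)·(-1.6667) + (-2.6667)·(-2.6667) + (-0.6667)·(-0.6667)) / 5 = 27.3333/5 = 5.4667
  Sample standard deviations s_i = √(s[i,i]):
  s(X_1) = √(3.8667) = 1.9664
  s(X_2) = √(1.4667) = 1.2111
  s(X_3) = √(5.4667) = 2.3381

Step 3 — r_{ij} = s_{ij} / (s_i · s_j):
  r[X_1,X_1] = 1 (diagonal).
  r[X_1,X_2] = 0.1333 / (1.9664 · 1.2111) = 0.1333 / 2.3814 = 0.056
  r[X_1,X_3] = 2.1333 / (1.9664 · 2.3381) = 2.1333 / 4.5976 = 0.464
  r[X_2,X_2] = 1 (diagonal).
  r[X_2,X_3] = -0.9333 / (1.2111 · 2.3381) = -0.9333 / 2.8316 = -0.3296
  r[X_3,X_3] = 1 (diagonal).

R is symmetric with unit diagonal. Assembling:

R = [[1, 0.056, 0.464],
 [0.056, 1, -0.3296],
 [0.464, -0.3296, 1]]


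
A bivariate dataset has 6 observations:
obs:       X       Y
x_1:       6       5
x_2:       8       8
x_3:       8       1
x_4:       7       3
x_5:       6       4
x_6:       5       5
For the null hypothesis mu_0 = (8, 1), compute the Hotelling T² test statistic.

Step 1 — sample mean vector:
  mean(X) = (6 + 8 + 8 + 7 + 6 + 5) / 6 = 40/6 = 6.6667
  mean(Y) = (5 + 8 + 1 + 3 + 4 + 5) / 6 = 26/6 = 4.3333
  x̄ = (6.6667, 4.3333),  deviation x̄ - mu_0 = (6.6667, 4.3333) - (8, 1) = (-1.3333, 3.3333).

Step 2 — sample covariance matrix, S[i,j] = (1/(n-1)) · Σ_k (x_{k,i} - mean_i) · (x_{k,j} - mean_j), divisor n-1 = 5:
  S[X,X] = ((-0.6667)·(-0.6667) + (1.3333)·(1.3333) + (1.3333)·(1.3333) + (0.3333)·(0.3333) + (-0.6667)·(-0.6667) + (-1.6667)·(-1.6667)) / 5 = 7.3333/5 = 1.4667
  S[X,Y] = ((-0.6667)·(0.6667) + (1.3333)·(3.6667) + (1.3333)·(-3.3333) + (0.3333)·(-1.3333) + (-0.6667)·(-0.3333) + (-1.6667)·(0.6667)) / 5 = -1.3333/5 = -0.2667
  S[Y,Y] = ((0.6667)·(0.6667) + (3.6667)·(3.6667) + (-3.3333)·(-3.3333) + (-1.3333)·(-1.3333) + (-0.3333)·(-0.3333) + (0.6667)·(0.6667)) / 5 = 27.3333/5 = 5.4667
  S = [[1.4667, -0.2667],
 [-0.2667, 5.4667]].

Step 3 — invert S. det(S) = 1.4667·5.4667 - (-0.2667)² = 7.9467.
  S^{-1} = (1/det) · [[d, -b], [-b, a]] = [[0.6879, 0.0336],
 [0.0336, 0.1846]].

Step 4 — quadratic form (x̄ - mu_0)^T · S^{-1} · (x̄ - mu_0):
  S^{-1} · (x̄ - mu_0) = (-0.8054, 0.5705),
  (x̄ - mu_0)^T · [...] = (-1.3333)·(-0.8054) + (3.3333)·(0.5705) = 2.9754.

Step 5 — scale by n: T² = 6 · 2.9754 = 17.8523.

T² ≈ 17.8523


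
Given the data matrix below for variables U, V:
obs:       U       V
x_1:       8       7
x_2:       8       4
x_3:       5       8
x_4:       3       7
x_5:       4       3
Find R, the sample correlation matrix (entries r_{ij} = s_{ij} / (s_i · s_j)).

Step 1 — column means:
  mean(U) = (8 + 8 + 5 + 3 + 4) / 5 = 28/5 = 5.6
  mean(V) = (7 + 4 + 8 + 7 + 3) / 5 = 29/5 = 5.8

Step 2 — sample variances and covariances s[i,j] = (1/(n-1)) · Σ_k (x_{k,i} - mean_i) · (x_{k,j} - mean_j), with n-1 = 4:
  s[U,U] = ((2.4)·(2.4) + (2.4)·(2.4) + (-0.6)·(-0.6) + (-2.6)·(-2.6) + (-1.6)·(-1.6)) / 4 = 21.2/4 = 5.3
  s[U,V] = ((2.4)·(1.2) + (2.4)·(-1.8) + (-0.6)·(2.2) + (-2.6)·(1.2) + (-1.6)·(-2.8)) / 4 = -1.4/4 = -0.35
  s[V,V] = ((1.2)·(1.2) + (-1.8)·(-1.8) + (2.2)·(2.2) + (1.2)·(1.2) + (-2.8)·(-2.8)) / 4 = 18.8/4 = 4.7
  Sample standard deviations s_i = √(s[i,i]):
  s(U) = √(5.3) = 2.3022
  s(V) = √(4.7) = 2.1679

Step 3 — r_{ij} = s_{ij} / (s_i · s_j):
  r[U,U] = 1 (diagonal).
  r[U,V] = -0.35 / (2.3022 · 2.1679) = -0.35 / 4.991 = -0.0701
  r[V,V] = 1 (diagonal).

R is symmetric with unit diagonal. Assembling:

R = [[1, -0.0701],
 [-0.0701, 1]]


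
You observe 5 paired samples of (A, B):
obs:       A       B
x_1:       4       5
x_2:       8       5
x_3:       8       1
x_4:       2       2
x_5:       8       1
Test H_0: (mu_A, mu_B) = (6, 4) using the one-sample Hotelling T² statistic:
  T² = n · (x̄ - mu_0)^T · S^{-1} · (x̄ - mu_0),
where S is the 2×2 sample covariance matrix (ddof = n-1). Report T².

Step 1 — sample mean vector:
  mean(A) = (4 + 8 + 8 + 2 + 8) / 5 = 30/5 = 6
  mean(B) = (5 + 5 + 1 + 2 + 1) / 5 = 14/5 = 2.8
  x̄ = (6, 2.8),  deviation x̄ - mu_0 = (6, 2.8) - (6, 4) = (0, -1.2).

Step 2 — sample covariance matrix, S[i,j] = (1/(n-1)) · Σ_k (x_{k,i} - mean_i) · (x_{k,j} - mean_j), divisor n-1 = 4:
  S[A,A] = ((-2)·(-2) + (2)·(2) + (2)·(2) + (-4)·(-4) + (2)·(2)) / 4 = 32/4 = 8
  S[A,B] = ((-2)·(2.2) + (2)·(2.2) + (2)·(-1.8) + (-4)·(-0.8) + (2)·(-1.8)) / 4 = -4/4 = -1
  S[B,B] = ((2.2)·(2.2) + (2.2)·(2.2) + (-1.8)·(-1.8) + (-0.8)·(-0.8) + (-1.8)·(-1.8)) / 4 = 16.8/4 = 4.2
  S = [[8, -1],
 [-1, 4.2]].

Step 3 — invert S. det(S) = 8·4.2 - (-1)² = 32.6.
  S^{-1} = (1/det) · [[d, -b], [-b, a]] = [[0.1288, 0.0307],
 [0.0307, 0.2454]].

Step 4 — quadratic form (x̄ - mu_0)^T · S^{-1} · (x̄ - mu_0):
  S^{-1} · (x̄ - mu_0) = (-0.0368, -0.2945),
  (x̄ - mu_0)^T · [...] = (0)·(-0.0368) + (-1.2)·(-0.2945) = 0.3534.

Step 5 — scale by n: T² = 5 · 0.3534 = 1.7669.

T² ≈ 1.7669


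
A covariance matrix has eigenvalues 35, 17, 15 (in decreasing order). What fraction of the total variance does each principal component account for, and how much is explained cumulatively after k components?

Step 1 — total variance = trace(Sigma) = Σ λ_i = 35 + 17 + 15 = 67.

Step 2 — fraction explained by component i = λ_i / Σ λ:
  PC1: 35/67 = 0.5224
  PC2: 17/67 = 0.2537
  PC3: 15/67 = 0.2239

Step 3 — cumulative fraction after k components = (λ_1 + ... + λ_k) / Σ λ:
  k = 1: 35/67 = 0.5224
  k = 2: (35 + 17)/67 = 52/67 = 0.7761
  k = 3: (35 + 17 + 15)/67 = 67/67 = 1

Summary (fraction, with percent):

explained: PC1 0.5224 (52.24%), PC2 0.2537 (25.37%), PC3 0.2239 (22.39%);  cumulative: 0.5224, 0.7761, 1


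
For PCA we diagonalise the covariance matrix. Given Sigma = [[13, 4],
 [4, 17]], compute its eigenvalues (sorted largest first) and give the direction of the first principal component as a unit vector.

Step 1 — characteristic polynomial of 2×2 Sigma:
  det(Sigma - λI) = λ² - trace · λ + det = 0.
  trace = 13 + 17 = 30, det = 13·17 - (4)² = 205.
Step 2 — discriminant:
  Δ = trace² - 4·det = 900 - 820 = 80.
Step 3 — eigenvalues:
  λ = (trace ± √Δ)/2 = (30 ± 8.9443)/2,
  λ_1 = 19.4721,  λ_2 = 10.5279.

Step 4 — unit eigenvector for λ_1: solve (Sigma - λ_1 I)v = 0. First row:
  (13 - 19.4721)·v_x + (4)·v_y = 0, i.e. (-6.4721)·v_x + (4)·v_y = 0,
  so v ∝ (b, λ_1 - a) = (4, 6.4721) = u.
  ||u|| = √((4)² + (6.4721)²) = √(57.8885) ≈ 7.6085,
  v_1 = u/||u|| ≈ (0.5257, 0.8507) (||v_1|| = 1).

λ_1 = 19.4721,  λ_2 = 10.5279;  v_1 ≈ (0.5257, 0.8507)


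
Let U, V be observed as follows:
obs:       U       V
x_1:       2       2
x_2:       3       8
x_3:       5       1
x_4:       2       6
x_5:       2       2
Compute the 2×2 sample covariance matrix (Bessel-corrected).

Step 1 — column means:
  mean(U) = (2 + 3 + 5 + 2 + 2) / 5 = 14/5 = 2.8
  mean(V) = (2 + 8 + 1 + 6 + 2) / 5 = 19/5 = 3.8

Step 2 — sample covariance S[i,j] = (1/(n-1)) · Σ_k (x_{k,i} - mean_i) · (x_{k,j} - mean_j), with n-1 = 4.
  S[U,U] = ((-0.8)·(-0.8) + (0.2)·(0.2) + (2.2)·(2.2) + (-0.8)·(-0.8) + (-0.8)·(-0.8)) / 4 = 6.8/4 = 1.7
  S[U,V] = ((-0.8)·(-1.8) + (0.2)·(4.2) + (2.2)·(-2.8) + (-0.8)·(2.2) + (-0.8)·(-1.8)) / 4 = -4.2/4 = -1.05
  S[V,V] = ((-1.8)·(-1.8) + (4.2)·(4.2) + (-2.8)·(-2.8) + (2.2)·(2.2) + (-1.8)·(-1.8)) / 4 = 36.8/4 = 9.2

S is symmetric (S[j,i] = S[i,j]). Assembling:

S = [[1.7, -1.05],
 [-1.05, 9.2]]


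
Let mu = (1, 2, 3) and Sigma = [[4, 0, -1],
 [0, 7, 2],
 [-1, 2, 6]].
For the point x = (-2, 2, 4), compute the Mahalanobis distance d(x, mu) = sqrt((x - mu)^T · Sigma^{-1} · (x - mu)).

Step 1 — centre the observation: (x - mu) = (-3, 0, 1).

Step 2 — invert Sigma (cofactor / det for 3×3, or solve directly):
  Sigma^{-1} = [[0.2621, -0.0138, 0.0483],
 [-0.0138, 0.1586, -0.0552],
 [0.0483, -0.0552, 0.1931]].

Step 3 — form the quadratic (x - mu)^T · Sigma^{-1} · (x - mu):
  Sigma^{-1} · (x - mu) = (-0.7379, -0.0138, 0.0483).
  (x - mu)^T · [Sigma^{-1} · (x - mu)] = (-3)·(-0.7379) + (0)·(-0.0138) + (1)·(0.0483) = 2.2621.

Step 4 — take square root: d = √(2.2621) ≈ 1.504.

d(x, mu) = √(2.2621) ≈ 1.504


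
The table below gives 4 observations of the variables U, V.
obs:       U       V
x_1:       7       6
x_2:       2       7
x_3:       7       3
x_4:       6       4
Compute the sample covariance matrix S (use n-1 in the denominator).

Step 1 — column means:
  mean(U) = (7 + 2 + 7 + 6) / 4 = 22/4 = 5.5
  mean(V) = (6 + 7 + 3 + 4) / 4 = 20/4 = 5

Step 2 — sample covariance S[i,j] = (1/(n-1)) · Σ_k (x_{k,i} - mean_i) · (x_{k,j} - mean_j), with n-1 = 3.
  S[U,U] = ((1.5)·(1.5) + (-3.5)·(-3.5) + (1.5)·(1.5) + (0.5)·(0.5)) / 3 = 17/3 = 5.6667
  S[U,V] = ((1.5)·(1) + (-3.5)·(2) + (1.5)·(-2) + (0.5)·(-1)) / 3 = -9/3 = -3
  S[V,V] = ((1)·(1) + (2)·(2) + (-2)·(-2) + (-1)·(-1)) / 3 = 10/3 = 3.3333

S is symmetric (S[j,i] = S[i,j]). Assembling:

S = [[5.6667, -3],
 [-3, 3.3333]]


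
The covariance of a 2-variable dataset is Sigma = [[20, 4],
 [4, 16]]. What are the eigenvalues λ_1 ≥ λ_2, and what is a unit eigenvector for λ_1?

Step 1 — characteristic polynomial of 2×2 Sigma:
  det(Sigma - λI) = λ² - trace · λ + det = 0.
  trace = 20 + 16 = 36, det = 20·16 - (4)² = 304.
Step 2 — discriminant:
  Δ = trace² - 4·det = 1296 - 1216 = 80.
Step 3 — eigenvalues:
  λ = (trace ± √Δ)/2 = (36 ± 8.9443)/2,
  λ_1 = 22.4721,  λ_2 = 13.5279.

Step 4 — unit eigenvector for λ_1: solve (Sigma - λ_1 I)v = 0. First row:
  (20 - 22.4721)·v_x + (4)·v_y = 0, i.e. (-2.4721)·v_x + (4)·v_y = 0,
  so v ∝ (b, λ_1 - a) = (4, 2.4721) = u.
  ||u|| = √((4)² + (2.4721)²) = √(22.1115) ≈ 4.7023,
  v_1 = u/||u|| ≈ (0.8507, 0.5257) (||v_1|| = 1).

λ_1 = 22.4721,  λ_2 = 13.5279;  v_1 ≈ (0.8507, 0.5257)


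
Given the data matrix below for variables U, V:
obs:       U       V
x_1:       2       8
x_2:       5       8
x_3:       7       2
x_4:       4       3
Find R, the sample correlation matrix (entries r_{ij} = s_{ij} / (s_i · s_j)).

Step 1 — column means:
  mean(U) = (2 + 5 + 7 + 4) / 4 = 18/4 = 4.5
  mean(V) = (8 + 8 + 2 + 3) / 4 = 21/4 = 5.25

Step 2 — sample variances and covariances s[i,j] = (1/(n-1)) · Σ_k (x_{k,i} - mean_i) · (x_{k,j} - mean_j), with n-1 = 3:
  s[U,U] = ((-2.5)·(-2.5) + (0.5)·(0.5) + (2.5)·(2.5) + (-0.5)·(-0.5)) / 3 = 13/3 = 4.3333
  s[U,V] = ((-2.5)·(2.75) + (0.5)·(2.75) + (2.5)·(-3.25) + (-0.5)·(-2.25)) / 3 = -12.5/3 = -4.1667
  s[V,V] = ((2.75)·(2.75) + (2.75)·(2.75) + (-3.25)·(-3.25) + (-2.25)·(-2.25)) / 3 = 30.75/3 = 10.25
  Sample standard deviations s_i = √(s[i,i]):
  s(U) = √(4.3333) = 2.0817
  s(V) = √(10.25) = 3.2016

Step 3 — r_{ij} = s_{ij} / (s_i · s_j):
  r[U,U] = 1 (diagonal).
  r[U,V] = -4.1667 / (2.0817 · 3.2016) = -4.1667 / 6.6646 = -0.6252
  r[V,V] = 1 (diagonal).

R is symmetric with unit diagonal. Assembling:

R = [[1, -0.6252],
 [-0.6252, 1]]


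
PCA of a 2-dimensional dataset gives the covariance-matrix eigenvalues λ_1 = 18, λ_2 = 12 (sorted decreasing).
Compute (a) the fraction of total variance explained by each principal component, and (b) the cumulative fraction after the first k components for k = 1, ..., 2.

Step 1 — total variance = trace(Sigma) = Σ λ_i = 18 + 12 = 30.

Step 2 — fraction explained by component i = λ_i / Σ λ:
  PC1: 18/30 = 0.6
  PC2: 12/30 = 0.4

Step 3 — cumulative fraction after k components = (λ_1 + ... + λ_k) / Σ λ:
  k = 1: 18/30 = 0.6
  k = 2: (18 + 12)/30 = 30/30 = 1

Summary (fraction, with percent):

explained: PC1 0.6 (60%), PC2 0.4 (40%);  cumulative: 0.6, 1


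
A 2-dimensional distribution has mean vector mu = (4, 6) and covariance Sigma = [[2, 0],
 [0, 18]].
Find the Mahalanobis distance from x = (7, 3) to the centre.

Step 1 — centre the observation: (x - mu) = (3, -3).

Step 2 — invert Sigma. det(Sigma) = 2·18 - (0)² = 36.
  Sigma^{-1} = (1/det) · [[d, -b], [-b, a]] = [[0.5, 0],
 [0, 0.0556]].

Step 3 — form the quadratic (x - mu)^T · Sigma^{-1} · (x - mu):
  Sigma^{-1} · (x - mu) = (1.5, -0.1667).
  (x - mu)^T · [Sigma^{-1} · (x - mu)] = (3)·(1.5) + (-3)·(-0.1667) = 5.

Step 4 — take square root: d = √(5) ≈ 2.2361.

d(x, mu) = √(5) ≈ 2.2361


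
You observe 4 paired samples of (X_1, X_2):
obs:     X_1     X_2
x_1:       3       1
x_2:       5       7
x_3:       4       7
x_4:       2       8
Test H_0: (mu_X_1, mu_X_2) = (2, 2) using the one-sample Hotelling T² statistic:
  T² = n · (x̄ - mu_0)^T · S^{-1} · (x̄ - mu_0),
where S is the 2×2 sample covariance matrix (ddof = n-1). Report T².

Step 1 — sample mean vector:
  mean(X_1) = (3 + 5 + 4 + 2) / 4 = 14/4 = 3.5
  mean(X_2) = (1 + 7 + 7 + 8) / 4 = 23/4 = 5.75
  x̄ = (3.5, 5.75),  deviation x̄ - mu_0 = (3.5, 5.75) - (2, 2) = (1.5, 3.75).

Step 2 — sample covariance matrix, S[i,j] = (1/(n-1)) · Σ_k (x_{k,i} - mean_i) · (x_{k,j} - mean_j), divisor n-1 = 3:
  S[X_1,X_1] = ((-0.5)·(-0.5) + (1.5)·(1.5) + (0.5)·(0.5) + (-1.5)·(-1.5)) / 3 = 5/3 = 1.6667
  S[X_1,X_2] = ((-0.5)·(-4.75) + (1.5)·(1.25) + (0.5)·(1.25) + (-1.5)·(2.25)) / 3 = 1.5/3 = 0.5
  S[X_2,X_2] = ((-4.75)·(-4.75) + (1.25)·(1.25) + (1.25)·(1.25) + (2.25)·(2.25)) / 3 = 30.75/3 = 10.25
  S = [[1.6667, 0.5],
 [0.5, 10.25]].

Step 3 — invert S. det(S) = 1.6667·10.25 - (0.5)² = 16.8333.
  S^{-1} = (1/det) · [[d, -b], [-b, a]] = [[0.6089, -0.0297],
 [-0.0297, 0.099]].

Step 4 — quadratic form (x̄ - mu_0)^T · S^{-1} · (x̄ - mu_0):
  S^{-1} · (x̄ - mu_0) = (0.802, 0.3267),
  (x̄ - mu_0)^T · [...] = (1.5)·(0.802) + (3.75)·(0.3267) = 2.4282.

Step 5 — scale by n: T² = 4 · 2.4282 = 9.7129.

T² ≈ 9.7129


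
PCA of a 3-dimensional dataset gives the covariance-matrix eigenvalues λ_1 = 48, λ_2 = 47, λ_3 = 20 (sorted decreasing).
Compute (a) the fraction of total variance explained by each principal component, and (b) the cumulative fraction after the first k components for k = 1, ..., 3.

Step 1 — total variance = trace(Sigma) = Σ λ_i = 48 + 47 + 20 = 115.

Step 2 — fraction explained by component i = λ_i / Σ λ:
  PC1: 48/115 = 0.4174
  PC2: 47/115 = 0.4087
  PC3: 20/115 = 0.1739

Step 3 — cumulative fraction after k components = (λ_1 + ... + λ_k) / Σ λ:
  k = 1: 48/115 = 0.4174
  k = 2: (48 + 47)/115 = 95/115 = 0.8261
  k = 3: (48 + 47 + 20)/115 = 115/115 = 1

Summary (fraction, with percent):

explained: PC1 0.4174 (41.74%), PC2 0.4087 (40.87%), PC3 0.1739 (17.39%);  cumulative: 0.4174, 0.8261, 1


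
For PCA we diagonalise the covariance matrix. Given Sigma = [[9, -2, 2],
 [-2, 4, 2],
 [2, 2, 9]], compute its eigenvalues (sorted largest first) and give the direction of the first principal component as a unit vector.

Step 1 — characteristic polynomial p(λ) = det(λI - Sigma) = λ³ - tr·λ² + c_1·λ - det, where tr = trace, c_1 = sum of the principal 2×2 minors, det = det(Sigma):
  tr = 9 + 4 + 9 = 22,
  c_1 = (9·4 - (-2)²) + (9·9 - (2)²) + (4·9 - (2)²) = 32 + 77 + 32 = 141,
  det = 9·(4·9 - (2)²) - (-2)·((-2)·9 - (2)·(2)) + (2)·((-2)·(2) - 4·(2)) = 9·(32) - (-2)·(-22) + (2)·(-12) = 220.
  So p(λ) = λ³ - 22λ² + 141λ - 220.
Step 2 — look for an integer root (rational root theorem: any rational root is an integer divisor of 220). Testing λ = 11:
  p(11) = 1331 - 2662 + 1551 - 220 = 0  ✓
  Dividing out (λ - 11): p(λ) = (λ - 11)(λ² - 11λ + 20).
Step 3 — remaining eigenvalues from the quadratic λ² - 11λ + 20 = 0:
  Δ = 11² - 4·20 = 121 - 80 = 41,  λ = (11 ± √41)/2 = (11 ± 6.4031)/2 ≈ 8.7016 or 2.2984.
  Sorted: λ_1 = 11,  λ_2 = 8.7016,  λ_3 = 2.2984  (check: sum = 22 = tr ✓).

Step 4 — unit eigenvector for λ_1 = 11: v spans the null space of (Sigma - λ_1 I), whose rows are
  r_1 = (-2, -2, 2),  r_2 = (-2, -7, 2),  r_3 = (2, 2, -2).
  v is orthogonal to every row, so take v ∝ r_1 × r_2 = ((-2)·(2) - (2)·(-7), (2)·(-2) - (-2)·(2), (-2)·(-7) - (-2)·(-2)) = (10, 0, 10).
  Rescale (divide by 10): u = (1, 0, 1).
  ||u|| = √((1)² + (0)² + (1)²) = √(2) ≈ 1.4142,  v_1 = u/||u|| ≈ (0.7071, 0, 0.7071) (||v_1|| = 1).

λ_1 = 11,  λ_2 = 8.7016,  λ_3 = 2.2984;  v_1 ≈ (0.7071, 0, 0.7071)


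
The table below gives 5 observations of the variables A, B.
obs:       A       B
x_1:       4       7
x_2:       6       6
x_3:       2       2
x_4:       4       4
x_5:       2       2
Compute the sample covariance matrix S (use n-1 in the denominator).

Step 1 — column means:
  mean(A) = (4 + 6 + 2 + 4 + 2) / 5 = 18/5 = 3.6
  mean(B) = (7 + 6 + 2 + 4 + 2) / 5 = 21/5 = 4.2

Step 2 — sample covariance S[i,j] = (1/(n-1)) · Σ_k (x_{k,i} - mean_i) · (x_{k,j} - mean_j), with n-1 = 4.
  S[A,A] = ((0.4)·(0.4) + (2.4)·(2.4) + (-1.6)·(-1.6) + (0.4)·(0.4) + (-1.6)·(-1.6)) / 4 = 11.2/4 = 2.8
  S[A,B] = ((0.4)·(2.8) + (2.4)·(1.8) + (-1.6)·(-2.2) + (0.4)·(-0.2) + (-1.6)·(-2.2)) / 4 = 12.4/4 = 3.1
  S[B,B] = ((2.8)·(2.8) + (1.8)·(1.8) + (-2.2)·(-2.2) + (-0.2)·(-0.2) + (-2.2)·(-2.2)) / 4 = 20.8/4 = 5.2

S is symmetric (S[j,i] = S[i,j]). Assembling:

S = [[2.8, 3.1],
 [3.1, 5.2]]


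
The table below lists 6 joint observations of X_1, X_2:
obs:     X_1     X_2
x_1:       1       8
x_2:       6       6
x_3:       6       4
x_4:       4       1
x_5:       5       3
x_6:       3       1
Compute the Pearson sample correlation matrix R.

Step 1 — column means:
  mean(X_1) = (1 + 6 + 6 + 4 + 5 + 3) / 6 = 25/6 = 4.1667
  mean(X_2) = (8 + 6 + 4 + 1 + 3 + 1) / 6 = 23/6 = 3.8333

Step 2 — sample variances and covariances s[i,j] = (1/(n-1)) · Σ_k (x_{k,i} - mean_i) · (x_{k,j} - mean_j), with n-1 = 5:
  s[X_1,X_1] = ((-3.1667)·(-3.1667) + (1.8333)·(1.8333) + (1.8333)·(1.8333) + (-0.1667)·(-0.1667) + (0.8333)·(0.8333) + (-1.1667)·(-1.1667)) / 5 = 18.8333/5 = 3.7667
  s[X_1,X_2] = ((-3.1667)·(4.1667) + (1.8333)·(2.1667) + (1.8333)·(0.1667) + (-0.1667)·(-2.8333) + (0.8333)·(-0.8333) + (-1.1667)·(-2.8333)) / 5 = -5.8333/5 = -1.1667
  s[X_2,X_2] = ((4.1667)·(4.1667) + (2.1667)·(2.1667) + (0.1667)·(0.1667) + (-2.8333)·(-2.8333) + (-0.8333)·(-0.8333) + (-2.8333)·(-2.8333)) / 5 = 38.8333/5 = 7.7667
  Sample standard deviations s_i = √(s[i,i]):
  s(X_1) = √(3.7667) = 1.9408
  s(X_2) = √(7.7667) = 2.7869

Step 3 — r_{ij} = s_{ij} / (s_i · s_j):
  r[X_1,X_1] = 1 (diagonal).
  r[X_1,X_2] = -1.1667 / (1.9408 · 2.7869) = -1.1667 / 5.4087 = -0.2157
  r[X_2,X_2] = 1 (diagonal).

R is symmetric with unit diagonal. Assembling:

R = [[1, -0.2157],
 [-0.2157, 1]]


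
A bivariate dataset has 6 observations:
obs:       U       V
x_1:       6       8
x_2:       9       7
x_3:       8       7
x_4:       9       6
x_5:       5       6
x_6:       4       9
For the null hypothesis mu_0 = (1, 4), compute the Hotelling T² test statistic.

Step 1 — sample mean vector:
  mean(U) = (6 + 9 + 8 + 9 + 5 + 4) / 6 = 41/6 = 6.8333
  mean(V) = (8 + 7 + 7 + 6 + 6 + 9) / 6 = 43/6 = 7.1667
  x̄ = (6.8333, 7.1667),  deviation x̄ - mu_0 = (6.8333, 7.1667) - (1, 4) = (5.8333, 3.1667).

Step 2 — sample covariance matrix, S[i,j] = (1/(n-1)) · Σ_k (x_{k,i} - mean_i) · (x_{k,j} - mean_j), divisor n-1 = 5:
  S[U,U] = ((-0.8333)·(-0.8333) + (2.1667)·(2.1667) + (1.1667)·(1.1667) + (2.1667)·(2.1667) + (-1.8333)·(-1.8333) + (-2.8333)·(-2.8333)) / 5 = 22.8333/5 = 4.5667
  S[U,V] = ((-0.8333)·(0.8333) + (2.1667)·(-0.1667) + (1.1667)·(-0.1667) + (2.1667)·(-1.1667) + (-1.8333)·(-1.1667) + (-2.8333)·(1.8333)) / 5 = -6.8333/5 = -1.3667
  S[V,V] = ((0.8333)·(0.8333) + (-0.1667)·(-0.1667) + (-0.1667)·(-0.1667) + (-1.1667)·(-1.1667) + (-1.1667)·(-1.1667) + (1.8333)·(1.8333)) / 5 = 6.8333/5 = 1.3667
  S = [[4.5667, -1.3667],
 [-1.3667, 1.3667]].

Step 3 — invert S. det(S) = 4.5667·1.3667 - (-1.3667)² = 4.3733.
  S^{-1} = (1/det) · [[d, -b], [-b, a]] = [[0.3125, 0.3125],
 [0.3125, 1.0442]].

Step 4 — quadratic form (x̄ - mu_0)^T · S^{-1} · (x̄ - mu_0):
  S^{-1} · (x̄ - mu_0) = (2.8125, 5.1296),
  (x̄ - mu_0)^T · [...] = (5.8333)·(2.8125) + (3.1667)·(5.1296) = 32.6499.

Step 5 — scale by n: T² = 6 · 32.6499 = 195.8994.

T² ≈ 195.8994


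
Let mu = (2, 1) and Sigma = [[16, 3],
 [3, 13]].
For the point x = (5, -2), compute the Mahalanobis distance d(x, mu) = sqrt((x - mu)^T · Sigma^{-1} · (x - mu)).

Step 1 — centre the observation: (x - mu) = (3, -3).

Step 2 — invert Sigma. det(Sigma) = 16·13 - (3)² = 199.
  Sigma^{-1} = (1/det) · [[d, -b], [-b, a]] = [[0.0653, -0.0151],
 [-0.0151, 0.0804]].

Step 3 — form the quadratic (x - mu)^T · Sigma^{-1} · (x - mu):
  Sigma^{-1} · (x - mu) = (0.2412, -0.2864).
  (x - mu)^T · [Sigma^{-1} · (x - mu)] = (3)·(0.2412) + (-3)·(-0.2864) = 1.5829.

Step 4 — take square root: d = √(1.5829) ≈ 1.2581.

d(x, mu) = √(1.5829) ≈ 1.2581


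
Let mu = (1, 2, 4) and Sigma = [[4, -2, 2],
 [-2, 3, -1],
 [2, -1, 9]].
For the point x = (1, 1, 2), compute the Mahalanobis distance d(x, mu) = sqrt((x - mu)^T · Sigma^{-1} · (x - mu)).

Step 1 — centre the observation: (x - mu) = (0, -1, -2).

Step 2 — invert Sigma (cofactor / det for 3×3, or solve directly):
  Sigma^{-1} = [[0.4062, 0.25, -0.0625],
 [0.25, 0.5, 0],
 [-0.0625, 0, 0.125]].

Step 3 — form the quadratic (x - mu)^T · Sigma^{-1} · (x - mu):
  Sigma^{-1} · (x - mu) = (-0.125, -0.5, -0.25).
  (x - mu)^T · [Sigma^{-1} · (x - mu)] = (0)·(-0.125) + (-1)·(-0.5) + (-2)·(-0.25) = 1.

Step 4 — take square root: d = √(1) ≈ 1.

d(x, mu) = √(1) ≈ 1
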